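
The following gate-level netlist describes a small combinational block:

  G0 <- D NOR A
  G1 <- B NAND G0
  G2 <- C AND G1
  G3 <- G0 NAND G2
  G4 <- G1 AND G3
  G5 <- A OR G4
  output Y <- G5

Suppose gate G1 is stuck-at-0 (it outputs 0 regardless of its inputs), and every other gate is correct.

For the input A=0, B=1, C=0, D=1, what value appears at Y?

Propagate with G1 forced: G0=0, G1=0 [stuck-at-0], G2=0, G3=1, G4=0, G5=0.
So Y = 0. (Without the fault it would be 1.)

0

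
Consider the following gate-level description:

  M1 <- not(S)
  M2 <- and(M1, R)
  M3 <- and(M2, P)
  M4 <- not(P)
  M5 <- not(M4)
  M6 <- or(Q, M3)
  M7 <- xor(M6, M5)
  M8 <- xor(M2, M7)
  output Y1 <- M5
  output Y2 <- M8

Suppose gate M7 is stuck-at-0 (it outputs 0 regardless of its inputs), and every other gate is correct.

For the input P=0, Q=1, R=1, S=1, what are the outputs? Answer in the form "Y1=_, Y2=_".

Propagate with M7 forced: M1=0, M2=0, M3=0, M4=1, M5=0, M6=1, M7=0 [stuck-at-0], M8=0.
So the outputs are Y1=0, Y2=0. (Without the fault they would be Y1=0, Y2=1.)

Y1=0, Y2=0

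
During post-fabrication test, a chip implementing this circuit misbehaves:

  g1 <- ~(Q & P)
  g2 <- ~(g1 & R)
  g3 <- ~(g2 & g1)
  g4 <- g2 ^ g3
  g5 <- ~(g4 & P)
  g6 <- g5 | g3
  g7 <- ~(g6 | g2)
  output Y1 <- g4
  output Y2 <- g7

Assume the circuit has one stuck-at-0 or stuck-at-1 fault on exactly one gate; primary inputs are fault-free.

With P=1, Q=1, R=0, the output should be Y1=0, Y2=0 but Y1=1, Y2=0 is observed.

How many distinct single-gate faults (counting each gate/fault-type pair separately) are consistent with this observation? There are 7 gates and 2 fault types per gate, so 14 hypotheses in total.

Fault-free: g1=0, g2=1, g3=1, g4=0, g5=1, g6=1, g7=0 → Y1=0, Y2=0. Observed Y1=1, Y2=0.
  g1 stuck-at-0: output Y1=0, Y2=0 ✗
  g1 stuck-at-1: output Y1=1, Y2=0 ✓
  g2 stuck-at-0: output Y1=1, Y2=0 ✓
  g2 stuck-at-1: output Y1=0, Y2=0 ✗
  g3 stuck-at-0: output Y1=1, Y2=0 ✓
  g3 stuck-at-1: output Y1=0, Y2=0 ✗
  g4 stuck-at-0: output Y1=0, Y2=0 ✗
  g4 stuck-at-1: output Y1=1, Y2=0 ✓
  g5 stuck-at-0: output Y1=0, Y2=0 ✗
  g5 stuck-at-1: output Y1=0, Y2=0 ✗
  g6 stuck-at-0: output Y1=0, Y2=0 ✗
  g6 stuck-at-1: output Y1=0, Y2=0 ✗
  g7 stuck-at-0: output Y1=0, Y2=0 ✗
  g7 stuck-at-1: output Y1=0, Y2=1 ✗
Consistent faults: {g1 stuck-at-1, g2 stuck-at-0, g3 stuck-at-0, g4 stuck-at-1} — 4 in all.

4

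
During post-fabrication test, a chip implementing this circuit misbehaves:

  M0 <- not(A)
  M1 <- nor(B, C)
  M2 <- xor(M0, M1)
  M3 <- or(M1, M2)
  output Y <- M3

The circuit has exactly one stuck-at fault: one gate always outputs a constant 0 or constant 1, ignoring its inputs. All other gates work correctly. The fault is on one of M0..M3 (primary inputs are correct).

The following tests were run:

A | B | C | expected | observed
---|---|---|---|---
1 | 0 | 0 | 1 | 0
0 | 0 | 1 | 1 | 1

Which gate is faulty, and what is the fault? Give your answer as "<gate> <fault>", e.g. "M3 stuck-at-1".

Fault-free values for test 1 (A=1, B=0, C=0): M0=0, M1=1, M2=1, M3=1, giving Y=1. Observed 0.
Test 1: faults giving observed 0 are {M1 stuck-at-0, M3 stuck-at-0}.
Test 2 (A=0, B=0, C=1): fault-free M0=1, M1=0, M2=1, M3=1 → 1; observed 1. Eliminates M3 stuck-at-0.
Only M1 stuck-at-0 is consistent with every test.

M1 stuck-at-0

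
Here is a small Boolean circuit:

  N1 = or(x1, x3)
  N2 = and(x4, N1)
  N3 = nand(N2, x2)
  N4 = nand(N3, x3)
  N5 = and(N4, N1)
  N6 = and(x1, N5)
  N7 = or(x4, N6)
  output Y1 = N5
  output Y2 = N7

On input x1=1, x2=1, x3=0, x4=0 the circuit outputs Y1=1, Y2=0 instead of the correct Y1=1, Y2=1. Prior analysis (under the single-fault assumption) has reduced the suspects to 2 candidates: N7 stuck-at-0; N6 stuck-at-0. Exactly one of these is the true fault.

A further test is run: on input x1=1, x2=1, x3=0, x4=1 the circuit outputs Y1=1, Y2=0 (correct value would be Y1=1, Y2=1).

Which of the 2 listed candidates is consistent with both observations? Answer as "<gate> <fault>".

N7 stuck-at-0

Evaluate each candidate on input x1=1, x2=1, x3=0, x4=1:
  N7 stuck-at-0: N1=1, N2=1, N3=0, N4=1, N5=1, N6=1, N7=0 [stuck-at-0] → Y1=1, Y2=0 — matches
  N6 stuck-at-0: N1=1, N2=1, N3=0, N4=1, N5=1, N6=0 [stuck-at-0], N7=1 → Y1=1, Y2=1 — eliminated
Only N7 stuck-at-0 reproduces the observed Y1=1, Y2=0.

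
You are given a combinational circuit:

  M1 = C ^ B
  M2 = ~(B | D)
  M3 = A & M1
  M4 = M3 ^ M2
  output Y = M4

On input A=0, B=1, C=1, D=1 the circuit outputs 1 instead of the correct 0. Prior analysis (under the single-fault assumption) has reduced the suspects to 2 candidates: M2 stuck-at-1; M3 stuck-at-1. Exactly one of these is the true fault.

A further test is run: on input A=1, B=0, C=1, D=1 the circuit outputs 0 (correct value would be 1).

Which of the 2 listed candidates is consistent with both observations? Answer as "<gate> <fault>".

M2 stuck-at-1

Evaluate each candidate on input A=1, B=0, C=1, D=1:
  M2 stuck-at-1: M1=1, M2=1 [stuck-at-1], M3=1, M4=0 → 0 — matches
  M3 stuck-at-1: M1=1, M2=0, M3=1 [stuck-at-1], M4=1 → 1 — eliminated
Only M2 stuck-at-1 reproduces the observed 0.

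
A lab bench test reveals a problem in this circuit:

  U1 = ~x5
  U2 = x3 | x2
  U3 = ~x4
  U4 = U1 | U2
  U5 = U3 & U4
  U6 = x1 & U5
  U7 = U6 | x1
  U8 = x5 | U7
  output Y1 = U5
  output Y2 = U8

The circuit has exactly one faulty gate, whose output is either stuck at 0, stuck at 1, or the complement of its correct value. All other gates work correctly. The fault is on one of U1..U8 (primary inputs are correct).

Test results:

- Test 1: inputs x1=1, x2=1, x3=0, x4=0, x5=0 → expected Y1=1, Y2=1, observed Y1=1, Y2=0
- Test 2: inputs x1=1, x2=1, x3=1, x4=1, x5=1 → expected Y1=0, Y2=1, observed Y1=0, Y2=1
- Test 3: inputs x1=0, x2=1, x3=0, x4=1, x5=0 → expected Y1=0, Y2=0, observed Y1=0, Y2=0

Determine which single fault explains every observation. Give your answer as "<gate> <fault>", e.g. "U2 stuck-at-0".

U7 stuck-at-0

Fault-free values for test 1 (x1=1, x2=1, x3=0, x4=0, x5=0): U1=1, U2=1, U3=1, U4=1, U5=1, U6=1, U7=1, U8=1, giving Y1=1, Y2=1. Observed Y1=1, Y2=0.
Test 1: faults giving observed Y1=1, Y2=0 are {U7 stuck-at-0, U7 inverted output, U8 stuck-at-0, U8 inverted output}.
Test 2 (x1=1, x2=1, x3=1, x4=1, x5=1): fault-free U1=0, U2=1, U3=0, U4=1, U5=0, U6=0, U7=1, U8=1 → Y1=0, Y2=1; observed Y1=0, Y2=1. Eliminates U8 stuck-at-0, U8 inverted output.
Test 3 (x1=0, x2=1, x3=0, x4=1, x5=0): fault-free U1=1, U2=1, U3=0, U4=1, U5=0, U6=0, U7=0, U8=0 → Y1=0, Y2=0; observed Y1=0, Y2=0. Eliminates U7 inverted output.
Only U7 stuck-at-0 is consistent with every test.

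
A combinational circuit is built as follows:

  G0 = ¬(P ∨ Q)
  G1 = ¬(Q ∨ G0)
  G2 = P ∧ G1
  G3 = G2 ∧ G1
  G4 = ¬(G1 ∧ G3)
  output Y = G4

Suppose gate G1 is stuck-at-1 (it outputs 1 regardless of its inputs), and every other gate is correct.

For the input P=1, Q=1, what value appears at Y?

Propagate with G1 forced: G0=0, G1=1 [stuck-at-1], G2=1, G3=1, G4=0.
So Y = 0. (Without the fault it would be 1.)

0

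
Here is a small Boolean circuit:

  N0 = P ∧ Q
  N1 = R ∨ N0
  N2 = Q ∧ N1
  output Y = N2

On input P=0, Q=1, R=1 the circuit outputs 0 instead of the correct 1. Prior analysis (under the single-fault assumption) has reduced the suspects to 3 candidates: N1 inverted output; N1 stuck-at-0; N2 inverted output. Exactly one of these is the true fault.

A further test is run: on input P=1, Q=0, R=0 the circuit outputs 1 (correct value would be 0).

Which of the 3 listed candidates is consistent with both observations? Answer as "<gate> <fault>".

N2 inverted output

Evaluate each candidate on input P=1, Q=0, R=0:
  N1 inverted output: N0=0, N1=1 [inverted output], N2=0 → 0 — eliminated
  N1 stuck-at-0: N0=0, N1=0 [stuck-at-0], N2=0 → 0 — eliminated
  N2 inverted output: N0=0, N1=0, N2=1 [inverted output] → 1 — matches
Only N2 inverted output reproduces the observed 1.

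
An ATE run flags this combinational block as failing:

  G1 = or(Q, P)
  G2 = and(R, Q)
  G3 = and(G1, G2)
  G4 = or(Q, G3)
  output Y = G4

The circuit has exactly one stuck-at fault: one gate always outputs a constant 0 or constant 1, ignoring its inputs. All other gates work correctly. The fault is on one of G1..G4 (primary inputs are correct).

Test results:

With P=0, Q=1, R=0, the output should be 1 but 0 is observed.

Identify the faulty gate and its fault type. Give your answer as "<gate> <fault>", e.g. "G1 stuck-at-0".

Fault-free values for test 1 (P=0, Q=1, R=0): G1=1, G2=0, G3=0, G4=1, giving Y=1. Observed 0.
Test 1: faults giving observed 0 are {G4 stuck-at-0}.
Only G4 stuck-at-0 is consistent with every test.

G4 stuck-at-0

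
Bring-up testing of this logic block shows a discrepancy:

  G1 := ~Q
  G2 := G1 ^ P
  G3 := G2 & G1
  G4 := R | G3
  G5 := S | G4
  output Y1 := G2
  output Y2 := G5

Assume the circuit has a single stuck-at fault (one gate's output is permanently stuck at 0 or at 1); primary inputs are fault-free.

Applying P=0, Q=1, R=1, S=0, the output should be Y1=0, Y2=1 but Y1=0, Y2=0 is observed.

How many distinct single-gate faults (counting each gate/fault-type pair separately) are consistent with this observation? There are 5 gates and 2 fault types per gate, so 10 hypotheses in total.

Fault-free: G1=0, G2=0, G3=0, G4=1, G5=1 → Y1=0, Y2=1. Observed Y1=0, Y2=0.
  G1 stuck-at-0: output Y1=0, Y2=1 ✗
  G1 stuck-at-1: output Y1=1, Y2=1 ✗
  G2 stuck-at-0: output Y1=0, Y2=1 ✗
  G2 stuck-at-1: output Y1=1, Y2=1 ✗
  G3 stuck-at-0: output Y1=0, Y2=1 ✗
  G3 stuck-at-1: output Y1=0, Y2=1 ✗
  G4 stuck-at-0: output Y1=0, Y2=0 ✓
  G4 stuck-at-1: output Y1=0, Y2=1 ✗
  G5 stuck-at-0: output Y1=0, Y2=0 ✓
  G5 stuck-at-1: output Y1=0, Y2=1 ✗
Consistent faults: {G4 stuck-at-0, G5 stuck-at-0} — 2 in all.

2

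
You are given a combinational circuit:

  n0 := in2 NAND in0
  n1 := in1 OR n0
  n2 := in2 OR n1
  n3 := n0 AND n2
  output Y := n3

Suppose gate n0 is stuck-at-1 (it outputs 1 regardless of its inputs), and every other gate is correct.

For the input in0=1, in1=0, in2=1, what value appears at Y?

Propagate with n0 forced: n0=1 [stuck-at-1], n1=1, n2=1, n3=1.
So Y = 1. (Without the fault it would be 0.)

1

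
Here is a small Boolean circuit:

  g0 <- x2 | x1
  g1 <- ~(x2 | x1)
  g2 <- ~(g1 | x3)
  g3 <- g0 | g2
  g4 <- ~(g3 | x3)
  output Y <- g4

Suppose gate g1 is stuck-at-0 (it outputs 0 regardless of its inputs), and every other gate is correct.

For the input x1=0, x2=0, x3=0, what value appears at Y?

0

Propagate with g1 forced: g0=0, g1=0 [stuck-at-0], g2=1, g3=1, g4=0.
So Y = 0. (Without the fault it would be 1.)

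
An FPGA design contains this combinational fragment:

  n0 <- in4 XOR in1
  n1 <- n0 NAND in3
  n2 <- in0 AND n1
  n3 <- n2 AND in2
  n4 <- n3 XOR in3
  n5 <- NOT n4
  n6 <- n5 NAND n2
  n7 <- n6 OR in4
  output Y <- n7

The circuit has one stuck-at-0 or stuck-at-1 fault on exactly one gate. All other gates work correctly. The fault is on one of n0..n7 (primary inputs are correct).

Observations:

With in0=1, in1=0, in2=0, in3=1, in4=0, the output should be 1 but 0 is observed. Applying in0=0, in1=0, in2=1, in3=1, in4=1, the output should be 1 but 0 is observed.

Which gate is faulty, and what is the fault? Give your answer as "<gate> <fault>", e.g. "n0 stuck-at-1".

Fault-free values for test 1 (in0=1, in1=0, in2=0, in3=1, in4=0): n0=0, n1=1, n2=1, n3=0, n4=1, n5=0, n6=1, n7=1, giving Y=1. Observed 0.
Test 1: faults giving observed 0 are {n3 stuck-at-1, n4 stuck-at-0, n5 stuck-at-1, n6 stuck-at-0, n7 stuck-at-0}.
Test 2 (in0=0, in1=0, in2=1, in3=1, in4=1): fault-free n0=1, n1=0, n2=0, n3=0, n4=1, n5=0, n6=1, n7=1 → 1; observed 0. Eliminates n3 stuck-at-1, n4 stuck-at-0, n5 stuck-at-1, n6 stuck-at-0.
Only n7 stuck-at-0 is consistent with every test.

n7 stuck-at-0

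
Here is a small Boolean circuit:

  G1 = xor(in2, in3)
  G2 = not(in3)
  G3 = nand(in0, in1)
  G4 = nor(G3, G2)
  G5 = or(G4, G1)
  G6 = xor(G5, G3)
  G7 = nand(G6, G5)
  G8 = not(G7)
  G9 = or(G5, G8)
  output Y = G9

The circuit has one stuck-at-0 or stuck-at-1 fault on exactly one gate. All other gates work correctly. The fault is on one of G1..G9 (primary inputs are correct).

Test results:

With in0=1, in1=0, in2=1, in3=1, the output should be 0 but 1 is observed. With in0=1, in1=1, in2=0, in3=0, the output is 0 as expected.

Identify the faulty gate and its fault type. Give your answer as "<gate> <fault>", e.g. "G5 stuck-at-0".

G3 stuck-at-0

Fault-free values for test 1 (in0=1, in1=0, in2=1, in3=1): G1=0, G2=0, G3=1, G4=0, G5=0, G6=1, G7=1, G8=0, G9=0, giving Y=0. Observed 1.
Test 1: faults giving observed 1 are {G1 stuck-at-1, G3 stuck-at-0, G4 stuck-at-1, G5 stuck-at-1, G7 stuck-at-0, G8 stuck-at-1, G9 stuck-at-1}.
Test 2 (in0=1, in1=1, in2=0, in3=0): fault-free G1=0, G2=1, G3=0, G4=0, G5=0, G6=0, G7=1, G8=0, G9=0 → 0; observed 0. Eliminates G1 stuck-at-1, G4 stuck-at-1, G5 stuck-at-1, G7 stuck-at-0, G8 stuck-at-1, G9 stuck-at-1.
Only G3 stuck-at-0 is consistent with every test.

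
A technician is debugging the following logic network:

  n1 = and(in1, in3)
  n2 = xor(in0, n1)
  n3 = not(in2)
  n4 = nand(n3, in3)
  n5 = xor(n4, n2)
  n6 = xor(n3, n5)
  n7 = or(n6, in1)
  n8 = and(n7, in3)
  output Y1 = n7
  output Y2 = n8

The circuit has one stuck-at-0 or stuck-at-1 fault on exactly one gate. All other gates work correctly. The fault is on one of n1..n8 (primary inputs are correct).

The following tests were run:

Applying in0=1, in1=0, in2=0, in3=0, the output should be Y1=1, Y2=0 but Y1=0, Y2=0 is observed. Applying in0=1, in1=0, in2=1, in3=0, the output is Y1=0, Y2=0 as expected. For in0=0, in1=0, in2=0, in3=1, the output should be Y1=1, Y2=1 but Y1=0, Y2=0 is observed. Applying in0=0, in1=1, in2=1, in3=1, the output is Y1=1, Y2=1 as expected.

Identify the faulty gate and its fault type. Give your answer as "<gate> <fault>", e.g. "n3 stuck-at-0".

Fault-free values for test 1 (in0=1, in1=0, in2=0, in3=0): n1=0, n2=1, n3=1, n4=1, n5=0, n6=1, n7=1, n8=0, giving Y1=1, Y2=0. Observed Y1=0, Y2=0.
Test 1: faults giving observed Y1=0, Y2=0 are {n1 stuck-at-1, n2 stuck-at-0, n3 stuck-at-0, n4 stuck-at-0, n5 stuck-at-1, n6 stuck-at-0, n7 stuck-at-0}.
Test 2 (in0=1, in1=0, in2=1, in3=0): fault-free n1=0, n2=1, n3=0, n4=1, n5=0, n6=0, n7=0, n8=0 → Y1=0, Y2=0; observed Y1=0, Y2=0. Eliminates n1 stuck-at-1, n2 stuck-at-0, n4 stuck-at-0, n5 stuck-at-1.
Test 3 (in0=0, in1=0, in2=0, in3=1): fault-free n1=0, n2=0, n3=1, n4=0, n5=0, n6=1, n7=1, n8=1 → Y1=1, Y2=1; observed Y1=0, Y2=0. Eliminates n3 stuck-at-0.
Test 4 (in0=0, in1=1, in2=1, in3=1): fault-free n1=1, n2=1, n3=0, n4=1, n5=0, n6=0, n7=1, n8=1 → Y1=1, Y2=1; observed Y1=1, Y2=1. Eliminates n7 stuck-at-0.
Only n6 stuck-at-0 is consistent with every test.

n6 stuck-at-0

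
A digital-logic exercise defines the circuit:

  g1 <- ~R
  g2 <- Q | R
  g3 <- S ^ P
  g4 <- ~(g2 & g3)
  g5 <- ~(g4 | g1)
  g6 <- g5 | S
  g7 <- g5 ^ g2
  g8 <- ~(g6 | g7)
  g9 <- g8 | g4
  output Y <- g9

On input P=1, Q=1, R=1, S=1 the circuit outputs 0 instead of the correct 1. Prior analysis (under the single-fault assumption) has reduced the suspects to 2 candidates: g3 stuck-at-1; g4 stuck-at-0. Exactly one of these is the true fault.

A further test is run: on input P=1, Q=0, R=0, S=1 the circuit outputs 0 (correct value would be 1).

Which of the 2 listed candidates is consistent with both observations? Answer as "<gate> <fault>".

g4 stuck-at-0

Evaluate each candidate on input P=1, Q=0, R=0, S=1:
  g3 stuck-at-1: g1=1, g2=0, g3=1 [stuck-at-1], g4=1, g5=0, g6=1, g7=0, g8=0, g9=1 → 1 — eliminated
  g4 stuck-at-0: g1=1, g2=0, g3=0, g4=0 [stuck-at-0], g5=0, g6=1, g7=0, g8=0, g9=0 → 0 — matches
Only g4 stuck-at-0 reproduces the observed 0.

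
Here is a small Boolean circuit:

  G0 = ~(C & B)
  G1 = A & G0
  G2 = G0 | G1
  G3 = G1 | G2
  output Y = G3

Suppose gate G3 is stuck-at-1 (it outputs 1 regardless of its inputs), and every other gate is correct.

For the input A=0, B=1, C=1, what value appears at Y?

Propagate with G3 forced: G0=0, G1=0, G2=0, G3=1 [stuck-at-1].
So Y = 1. (Without the fault it would be 0.)

1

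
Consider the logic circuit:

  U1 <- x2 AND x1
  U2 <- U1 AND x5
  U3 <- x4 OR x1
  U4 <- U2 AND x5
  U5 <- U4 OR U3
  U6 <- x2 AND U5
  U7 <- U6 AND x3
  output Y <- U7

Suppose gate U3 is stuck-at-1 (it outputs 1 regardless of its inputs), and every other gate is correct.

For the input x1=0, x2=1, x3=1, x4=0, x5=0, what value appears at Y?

Propagate with U3 forced: U1=0, U2=0, U3=1 [stuck-at-1], U4=0, U5=1, U6=1, U7=1.
So Y = 1. (Without the fault it would be 0.)

1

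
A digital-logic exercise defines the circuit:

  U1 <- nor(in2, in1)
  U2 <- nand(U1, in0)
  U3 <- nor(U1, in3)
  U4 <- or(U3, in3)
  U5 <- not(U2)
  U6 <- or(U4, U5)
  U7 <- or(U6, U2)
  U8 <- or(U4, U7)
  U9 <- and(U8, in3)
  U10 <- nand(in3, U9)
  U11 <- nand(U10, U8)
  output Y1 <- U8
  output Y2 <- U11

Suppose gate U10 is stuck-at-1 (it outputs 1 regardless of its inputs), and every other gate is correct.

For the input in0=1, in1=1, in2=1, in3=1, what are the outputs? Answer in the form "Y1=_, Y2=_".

Y1=1, Y2=0

Propagate with U10 forced: U1=0, U2=1, U3=0, U4=1, U5=0, U6=1, U7=1, U8=1, U9=1, U10=1 [stuck-at-1], U11=0.
So the outputs are Y1=1, Y2=0. (Without the fault they would be Y1=1, Y2=1.)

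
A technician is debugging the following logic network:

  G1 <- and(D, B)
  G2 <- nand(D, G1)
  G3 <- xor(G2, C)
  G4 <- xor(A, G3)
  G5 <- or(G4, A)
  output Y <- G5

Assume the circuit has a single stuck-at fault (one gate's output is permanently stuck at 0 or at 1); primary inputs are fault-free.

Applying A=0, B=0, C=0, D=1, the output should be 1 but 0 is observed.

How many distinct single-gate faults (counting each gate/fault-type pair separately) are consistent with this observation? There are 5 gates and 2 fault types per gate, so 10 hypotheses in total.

5

Fault-free: G1=0, G2=1, G3=1, G4=1, G5=1 → 1. Observed 0.
  G1 stuck-at-0: output 1 ✗
  G1 stuck-at-1: output 0 ✓
  G2 stuck-at-0: output 0 ✓
  G2 stuck-at-1: output 1 ✗
  G3 stuck-at-0: output 0 ✓
  G3 stuck-at-1: output 1 ✗
  G4 stuck-at-0: output 0 ✓
  G4 stuck-at-1: output 1 ✗
  G5 stuck-at-0: output 0 ✓
  G5 stuck-at-1: output 1 ✗
Consistent faults: {G1 stuck-at-1, G2 stuck-at-0, G3 stuck-at-0, G4 stuck-at-0, G5 stuck-at-0} — 5 in all.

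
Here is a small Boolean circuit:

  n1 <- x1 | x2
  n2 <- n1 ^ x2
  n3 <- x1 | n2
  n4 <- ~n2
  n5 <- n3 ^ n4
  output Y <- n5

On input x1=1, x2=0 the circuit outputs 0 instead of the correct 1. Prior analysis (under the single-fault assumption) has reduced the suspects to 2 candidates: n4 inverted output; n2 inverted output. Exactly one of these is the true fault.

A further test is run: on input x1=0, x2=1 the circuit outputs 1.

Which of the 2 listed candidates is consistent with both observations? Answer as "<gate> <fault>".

Evaluate each candidate on input x1=0, x2=1:
  n4 inverted output: n1=1, n2=0, n3=0, n4=0 [inverted output], n5=0 → 0 — eliminated
  n2 inverted output: n1=1, n2=1 [inverted output], n3=1, n4=0, n5=1 → 1 — matches
Only n2 inverted output reproduces the observed 1.

n2 inverted output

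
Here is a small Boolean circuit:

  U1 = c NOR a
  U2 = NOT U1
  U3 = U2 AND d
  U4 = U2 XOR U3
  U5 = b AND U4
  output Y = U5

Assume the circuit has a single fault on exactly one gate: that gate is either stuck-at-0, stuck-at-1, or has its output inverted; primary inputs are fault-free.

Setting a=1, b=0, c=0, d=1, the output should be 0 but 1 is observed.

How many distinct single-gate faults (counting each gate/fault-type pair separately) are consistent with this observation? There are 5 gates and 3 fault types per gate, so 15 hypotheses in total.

2

Fault-free: U1=0, U2=1, U3=1, U4=0, U5=0 → 0. Observed 1.
  U1: none of the 3 fault types match ✗
  U2: none of the 3 fault types match ✗
  U3: none of the 3 fault types match ✗
  U4: none of the 3 fault types match ✗
  U5: stuck-at-1, inverted output ✓; others ✗
Consistent faults: {U5 stuck-at-1, U5 inverted output} — 2 in all.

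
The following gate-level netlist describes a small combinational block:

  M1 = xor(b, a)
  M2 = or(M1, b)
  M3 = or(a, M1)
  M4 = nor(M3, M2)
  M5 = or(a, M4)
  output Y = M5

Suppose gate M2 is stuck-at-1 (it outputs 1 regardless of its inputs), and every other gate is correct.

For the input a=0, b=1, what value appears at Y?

0

Propagate with M2 forced: M1=1, M2=1 [stuck-at-1], M3=1, M4=0, M5=0.
So Y = 0. (Same as the fault-free value — the fault is masked on this input.)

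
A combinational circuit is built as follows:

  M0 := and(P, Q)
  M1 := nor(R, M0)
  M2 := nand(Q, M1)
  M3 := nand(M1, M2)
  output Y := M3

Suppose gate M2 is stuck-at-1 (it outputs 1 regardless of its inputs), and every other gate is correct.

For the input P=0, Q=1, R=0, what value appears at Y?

Propagate with M2 forced: M0=0, M1=1, M2=1 [stuck-at-1], M3=0.
So Y = 0. (Without the fault it would be 1.)

0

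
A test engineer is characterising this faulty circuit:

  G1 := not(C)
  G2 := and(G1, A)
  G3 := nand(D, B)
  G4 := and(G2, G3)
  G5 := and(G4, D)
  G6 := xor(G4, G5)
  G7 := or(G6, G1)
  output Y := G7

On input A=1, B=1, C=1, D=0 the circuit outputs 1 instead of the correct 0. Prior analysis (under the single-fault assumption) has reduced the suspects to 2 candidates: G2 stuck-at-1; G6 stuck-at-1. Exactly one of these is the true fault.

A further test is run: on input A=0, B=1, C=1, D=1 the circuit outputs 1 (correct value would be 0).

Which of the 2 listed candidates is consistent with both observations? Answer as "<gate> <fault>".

Evaluate each candidate on input A=0, B=1, C=1, D=1:
  G2 stuck-at-1: G1=0, G2=1 [stuck-at-1], G3=0, G4=0, G5=0, G6=0, G7=0 → 0 — eliminated
  G6 stuck-at-1: G1=0, G2=0, G3=0, G4=0, G5=0, G6=1 [stuck-at-1], G7=1 → 1 — matches
Only G6 stuck-at-1 reproduces the observed 1.

G6 stuck-at-1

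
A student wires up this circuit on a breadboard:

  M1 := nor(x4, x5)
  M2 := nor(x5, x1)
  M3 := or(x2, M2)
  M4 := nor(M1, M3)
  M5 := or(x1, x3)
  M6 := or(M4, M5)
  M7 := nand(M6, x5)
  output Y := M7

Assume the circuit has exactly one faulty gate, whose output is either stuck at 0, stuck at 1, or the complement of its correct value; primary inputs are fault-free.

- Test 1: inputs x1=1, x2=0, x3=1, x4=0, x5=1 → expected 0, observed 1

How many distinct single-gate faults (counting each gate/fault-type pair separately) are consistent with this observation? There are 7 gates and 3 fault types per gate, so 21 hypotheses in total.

4

Fault-free: M1=0, M2=0, M3=0, M4=1, M5=1, M6=1, M7=0 → 0. Observed 1.
  M1: none of the 3 fault types match ✗
  M2: none of the 3 fault types match ✗
  M3: none of the 3 fault types match ✗
  M4: none of the 3 fault types match ✗
  M5: none of the 3 fault types match ✗
  M6: stuck-at-0, inverted output ✓; others ✗
  M7: stuck-at-1, inverted output ✓; others ✗
Consistent faults: {M6 stuck-at-0, M6 inverted output, M7 stuck-at-1, M7 inverted output} — 4 in all.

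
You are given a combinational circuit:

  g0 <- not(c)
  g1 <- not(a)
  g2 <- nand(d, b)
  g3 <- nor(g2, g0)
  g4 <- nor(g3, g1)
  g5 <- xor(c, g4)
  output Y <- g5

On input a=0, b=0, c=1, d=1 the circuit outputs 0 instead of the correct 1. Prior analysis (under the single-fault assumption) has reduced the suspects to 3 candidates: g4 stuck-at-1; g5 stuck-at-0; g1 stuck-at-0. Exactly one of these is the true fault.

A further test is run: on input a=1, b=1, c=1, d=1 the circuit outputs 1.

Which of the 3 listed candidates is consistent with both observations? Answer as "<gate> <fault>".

g1 stuck-at-0

Evaluate each candidate on input a=1, b=1, c=1, d=1:
  g4 stuck-at-1: g0=0, g1=0, g2=0, g3=1, g4=1 [stuck-at-1], g5=0 → 0 — eliminated
  g5 stuck-at-0: g0=0, g1=0, g2=0, g3=1, g4=0, g5=0 [stuck-at-0] → 0 — eliminated
  g1 stuck-at-0: g0=0, g1=0 [stuck-at-0], g2=0, g3=1, g4=0, g5=1 → 1 — matches
Only g1 stuck-at-0 reproduces the observed 1.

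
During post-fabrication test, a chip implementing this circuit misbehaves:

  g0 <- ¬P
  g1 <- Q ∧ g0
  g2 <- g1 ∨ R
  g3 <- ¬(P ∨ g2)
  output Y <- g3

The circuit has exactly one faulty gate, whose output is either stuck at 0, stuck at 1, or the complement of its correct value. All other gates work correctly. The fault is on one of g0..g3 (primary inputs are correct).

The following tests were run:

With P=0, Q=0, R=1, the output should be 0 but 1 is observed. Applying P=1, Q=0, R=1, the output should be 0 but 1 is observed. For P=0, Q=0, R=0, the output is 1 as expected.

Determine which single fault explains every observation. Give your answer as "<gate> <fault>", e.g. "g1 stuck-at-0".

Fault-free values for test 1 (P=0, Q=0, R=1): g0=1, g1=0, g2=1, g3=0, giving Y=0. Observed 1.
Test 1: faults giving observed 1 are {g2 stuck-at-0, g2 inverted output, g3 stuck-at-1, g3 inverted output}.
Test 2 (P=1, Q=0, R=1): fault-free g0=0, g1=0, g2=1, g3=0 → 0; observed 1. Eliminates g2 stuck-at-0, g2 inverted output.
Test 3 (P=0, Q=0, R=0): fault-free g0=1, g1=0, g2=0, g3=1 → 1; observed 1. Eliminates g3 inverted output.
Only g3 stuck-at-1 is consistent with every test.

g3 stuck-at-1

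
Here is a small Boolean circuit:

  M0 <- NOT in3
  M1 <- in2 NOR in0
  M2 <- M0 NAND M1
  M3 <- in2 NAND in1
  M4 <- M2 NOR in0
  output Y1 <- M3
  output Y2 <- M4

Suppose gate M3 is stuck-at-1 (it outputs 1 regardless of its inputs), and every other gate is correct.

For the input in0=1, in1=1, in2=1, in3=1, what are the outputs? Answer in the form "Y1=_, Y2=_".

Y1=1, Y2=0

Propagate with M3 forced: M0=0, M1=0, M2=1, M3=1 [stuck-at-1], M4=0.
So the outputs are Y1=1, Y2=0. (Without the fault they would be Y1=0, Y2=0.)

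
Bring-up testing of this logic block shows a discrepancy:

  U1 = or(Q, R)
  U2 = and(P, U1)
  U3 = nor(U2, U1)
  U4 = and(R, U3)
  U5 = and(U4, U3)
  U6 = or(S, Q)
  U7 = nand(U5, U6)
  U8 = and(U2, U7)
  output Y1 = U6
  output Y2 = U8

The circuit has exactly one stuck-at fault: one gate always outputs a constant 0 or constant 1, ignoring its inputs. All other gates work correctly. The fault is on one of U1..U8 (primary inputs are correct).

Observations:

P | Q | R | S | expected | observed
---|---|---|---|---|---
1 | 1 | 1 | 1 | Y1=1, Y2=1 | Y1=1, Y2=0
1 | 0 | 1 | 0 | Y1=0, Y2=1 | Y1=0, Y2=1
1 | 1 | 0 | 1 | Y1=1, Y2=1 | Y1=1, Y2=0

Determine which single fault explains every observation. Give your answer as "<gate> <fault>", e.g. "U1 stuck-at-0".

U5 stuck-at-1

Fault-free values for test 1 (P=1, Q=1, R=1, S=1): U1=1, U2=1, U3=0, U4=0, U5=0, U6=1, U7=1, U8=1, giving Y1=1, Y2=1. Observed Y1=1, Y2=0.
Test 1: faults giving observed Y1=1, Y2=0 are {U1 stuck-at-0, U2 stuck-at-0, U3 stuck-at-1, U5 stuck-at-1, U7 stuck-at-0, U8 stuck-at-0}.
Test 2 (P=1, Q=0, R=1, S=0): fault-free U1=1, U2=1, U3=0, U4=0, U5=0, U6=0, U7=1, U8=1 → Y1=0, Y2=1; observed Y1=0, Y2=1. Eliminates U1 stuck-at-0, U2 stuck-at-0, U7 stuck-at-0, U8 stuck-at-0.
Test 3 (P=1, Q=1, R=0, S=1): fault-free U1=1, U2=1, U3=0, U4=0, U5=0, U6=1, U7=1, U8=1 → Y1=1, Y2=1; observed Y1=1, Y2=0. Eliminates U3 stuck-at-1.
Only U5 stuck-at-1 is consistent with every test.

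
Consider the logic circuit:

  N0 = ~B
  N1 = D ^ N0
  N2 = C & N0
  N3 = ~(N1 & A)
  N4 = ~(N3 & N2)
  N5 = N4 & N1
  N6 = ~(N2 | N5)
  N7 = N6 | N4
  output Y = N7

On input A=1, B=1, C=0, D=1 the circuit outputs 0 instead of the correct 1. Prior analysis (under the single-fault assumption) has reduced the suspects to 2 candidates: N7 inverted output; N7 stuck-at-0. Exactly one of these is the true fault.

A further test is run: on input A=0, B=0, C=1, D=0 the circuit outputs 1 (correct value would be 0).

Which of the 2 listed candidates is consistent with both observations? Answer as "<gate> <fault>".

Evaluate each candidate on input A=0, B=0, C=1, D=0:
  N7 inverted output: N0=1, N1=1, N2=1, N3=1, N4=0, N5=0, N6=0, N7=1 [inverted output] → 1 — matches
  N7 stuck-at-0: N0=1, N1=1, N2=1, N3=1, N4=0, N5=0, N6=0, N7=0 [stuck-at-0] → 0 — eliminated
Only N7 inverted output reproduces the observed 1.

N7 inverted output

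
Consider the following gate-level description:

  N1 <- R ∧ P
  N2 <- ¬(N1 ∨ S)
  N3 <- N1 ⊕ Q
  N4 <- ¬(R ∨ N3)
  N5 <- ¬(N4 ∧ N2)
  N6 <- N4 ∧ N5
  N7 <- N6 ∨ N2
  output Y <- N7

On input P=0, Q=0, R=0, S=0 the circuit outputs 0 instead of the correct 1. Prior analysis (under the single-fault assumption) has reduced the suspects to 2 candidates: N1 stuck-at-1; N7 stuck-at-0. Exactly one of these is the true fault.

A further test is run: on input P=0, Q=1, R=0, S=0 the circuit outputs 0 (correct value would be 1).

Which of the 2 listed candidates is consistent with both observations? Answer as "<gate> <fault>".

Evaluate each candidate on input P=0, Q=1, R=0, S=0:
  N1 stuck-at-1: N1=1 [stuck-at-1], N2=0, N3=0, N4=1, N5=1, N6=1, N7=1 → 1 — eliminated
  N7 stuck-at-0: N1=0, N2=1, N3=1, N4=0, N5=1, N6=0, N7=0 [stuck-at-0] → 0 — matches
Only N7 stuck-at-0 reproduces the observed 0.

N7 stuck-at-0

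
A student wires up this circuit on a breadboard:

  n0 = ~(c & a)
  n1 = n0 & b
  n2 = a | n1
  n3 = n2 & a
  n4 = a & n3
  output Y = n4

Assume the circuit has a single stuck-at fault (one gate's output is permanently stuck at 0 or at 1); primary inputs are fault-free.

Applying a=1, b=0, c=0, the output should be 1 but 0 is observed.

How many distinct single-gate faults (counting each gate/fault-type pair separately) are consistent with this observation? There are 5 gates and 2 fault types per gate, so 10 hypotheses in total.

Fault-free: n0=1, n1=0, n2=1, n3=1, n4=1 → 1. Observed 0.
  n0 stuck-at-0: output 1 ✗
  n0 stuck-at-1: output 1 ✗
  n1 stuck-at-0: output 1 ✗
  n1 stuck-at-1: output 1 ✗
  n2 stuck-at-0: output 0 ✓
  n2 stuck-at-1: output 1 ✗
  n3 stuck-at-0: output 0 ✓
  n3 stuck-at-1: output 1 ✗
  n4 stuck-at-0: output 0 ✓
  n4 stuck-at-1: output 1 ✗
Consistent faults: {n2 stuck-at-0, n3 stuck-at-0, n4 stuck-at-0} — 3 in all.

3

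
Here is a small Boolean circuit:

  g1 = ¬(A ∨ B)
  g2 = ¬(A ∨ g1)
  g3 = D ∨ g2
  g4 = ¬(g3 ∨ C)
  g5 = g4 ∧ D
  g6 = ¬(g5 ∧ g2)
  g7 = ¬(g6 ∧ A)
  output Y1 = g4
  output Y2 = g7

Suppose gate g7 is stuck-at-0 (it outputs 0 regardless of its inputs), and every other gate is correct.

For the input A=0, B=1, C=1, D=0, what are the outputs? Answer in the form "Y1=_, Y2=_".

Propagate with g7 forced: g1=0, g2=1, g3=1, g4=0, g5=0, g6=1, g7=0 [stuck-at-0].
So the outputs are Y1=0, Y2=0. (Without the fault they would be Y1=0, Y2=1.)

Y1=0, Y2=0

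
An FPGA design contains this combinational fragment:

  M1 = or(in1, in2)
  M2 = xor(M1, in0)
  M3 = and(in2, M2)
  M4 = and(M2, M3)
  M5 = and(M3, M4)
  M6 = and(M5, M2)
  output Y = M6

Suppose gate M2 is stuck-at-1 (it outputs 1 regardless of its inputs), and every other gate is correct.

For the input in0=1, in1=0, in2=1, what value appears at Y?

1

Propagate with M2 forced: M1=1, M2=1 [stuck-at-1], M3=1, M4=1, M5=1, M6=1.
So Y = 1. (Without the fault it would be 0.)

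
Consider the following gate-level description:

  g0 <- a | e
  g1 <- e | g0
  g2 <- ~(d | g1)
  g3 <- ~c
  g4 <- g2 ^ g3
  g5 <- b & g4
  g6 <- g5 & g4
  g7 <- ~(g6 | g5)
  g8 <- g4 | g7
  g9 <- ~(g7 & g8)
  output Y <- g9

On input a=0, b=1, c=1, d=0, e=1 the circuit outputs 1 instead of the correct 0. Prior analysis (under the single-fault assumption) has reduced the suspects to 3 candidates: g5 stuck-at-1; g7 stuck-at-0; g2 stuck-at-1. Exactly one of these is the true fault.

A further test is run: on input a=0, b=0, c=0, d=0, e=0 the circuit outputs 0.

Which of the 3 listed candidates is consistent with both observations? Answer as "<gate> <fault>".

g2 stuck-at-1

Evaluate each candidate on input a=0, b=0, c=0, d=0, e=0:
  g5 stuck-at-1: g0=0, g1=0, g2=1, g3=1, g4=0, g5=1 [stuck-at-1], g6=0, g7=0, g8=0, g9=1 → 1 — eliminated
  g7 stuck-at-0: g0=0, g1=0, g2=1, g3=1, g4=0, g5=0, g6=0, g7=0 [stuck-at-0], g8=0, g9=1 → 1 — eliminated
  g2 stuck-at-1: g0=0, g1=0, g2=1 [stuck-at-1], g3=1, g4=0, g5=0, g6=0, g7=1, g8=1, g9=0 → 0 — matches
Only g2 stuck-at-1 reproduces the observed 0.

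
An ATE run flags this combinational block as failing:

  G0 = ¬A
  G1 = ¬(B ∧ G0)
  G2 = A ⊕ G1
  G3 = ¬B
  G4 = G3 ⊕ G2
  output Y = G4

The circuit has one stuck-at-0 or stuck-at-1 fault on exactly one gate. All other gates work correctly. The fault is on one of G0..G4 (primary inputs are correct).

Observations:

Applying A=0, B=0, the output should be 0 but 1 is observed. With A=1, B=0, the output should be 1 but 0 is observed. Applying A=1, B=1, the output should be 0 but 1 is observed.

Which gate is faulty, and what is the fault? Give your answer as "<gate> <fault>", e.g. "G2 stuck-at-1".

G1 stuck-at-0

Fault-free values for test 1 (A=0, B=0): G0=1, G1=1, G2=1, G3=1, G4=0, giving Y=0. Observed 1.
Test 1: faults giving observed 1 are {G1 stuck-at-0, G2 stuck-at-0, G3 stuck-at-0, G4 stuck-at-1}.
Test 2 (A=1, B=0): fault-free G0=0, G1=1, G2=0, G3=1, G4=1 → 1; observed 0. Eliminates G2 stuck-at-0, G4 stuck-at-1.
Test 3 (A=1, B=1): fault-free G0=0, G1=1, G2=0, G3=0, G4=0 → 0; observed 1. Eliminates G3 stuck-at-0.
Only G1 stuck-at-0 is consistent with every test.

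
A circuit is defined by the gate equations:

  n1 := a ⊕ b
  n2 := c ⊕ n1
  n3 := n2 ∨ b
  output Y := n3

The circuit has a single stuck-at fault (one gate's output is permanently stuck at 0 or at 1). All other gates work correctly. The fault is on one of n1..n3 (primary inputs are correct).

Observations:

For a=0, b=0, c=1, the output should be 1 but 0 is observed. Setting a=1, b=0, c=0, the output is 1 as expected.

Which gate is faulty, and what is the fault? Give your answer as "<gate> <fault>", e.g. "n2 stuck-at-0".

n1 stuck-at-1

Fault-free values for test 1 (a=0, b=0, c=1): n1=0, n2=1, n3=1, giving Y=1. Observed 0.
Test 1: faults giving observed 0 are {n1 stuck-at-1, n2 stuck-at-0, n3 stuck-at-0}.
Test 2 (a=1, b=0, c=0): fault-free n1=1, n2=1, n3=1 → 1; observed 1. Eliminates n2 stuck-at-0, n3 stuck-at-0.
Only n1 stuck-at-1 is consistent with every test.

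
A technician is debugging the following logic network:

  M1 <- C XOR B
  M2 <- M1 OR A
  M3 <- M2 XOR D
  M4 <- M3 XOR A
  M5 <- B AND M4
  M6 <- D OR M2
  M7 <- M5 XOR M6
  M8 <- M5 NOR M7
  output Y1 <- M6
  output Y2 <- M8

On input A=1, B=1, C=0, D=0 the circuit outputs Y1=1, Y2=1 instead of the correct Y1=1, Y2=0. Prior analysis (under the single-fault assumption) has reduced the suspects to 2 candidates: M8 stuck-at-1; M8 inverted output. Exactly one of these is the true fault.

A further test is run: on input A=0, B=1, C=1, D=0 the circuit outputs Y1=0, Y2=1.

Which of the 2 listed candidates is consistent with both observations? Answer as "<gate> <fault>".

M8 stuck-at-1

Evaluate each candidate on input A=0, B=1, C=1, D=0:
  M8 stuck-at-1: M1=0, M2=0, M3=0, M4=0, M5=0, M6=0, M7=0, M8=1 [stuck-at-1] → Y1=0, Y2=1 — matches
  M8 inverted output: M1=0, M2=0, M3=0, M4=0, M5=0, M6=0, M7=0, M8=0 [inverted output] → Y1=0, Y2=0 — eliminated
Only M8 stuck-at-1 reproduces the observed Y1=0, Y2=1.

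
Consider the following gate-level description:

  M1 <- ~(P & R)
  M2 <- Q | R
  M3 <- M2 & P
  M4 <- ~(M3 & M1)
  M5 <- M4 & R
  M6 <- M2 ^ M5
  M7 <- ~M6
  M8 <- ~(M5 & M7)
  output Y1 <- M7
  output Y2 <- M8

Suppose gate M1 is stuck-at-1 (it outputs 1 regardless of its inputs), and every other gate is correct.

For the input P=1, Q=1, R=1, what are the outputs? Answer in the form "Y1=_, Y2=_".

Y1=0, Y2=1

Propagate with M1 forced: M1=1 [stuck-at-1], M2=1, M3=1, M4=0, M5=0, M6=1, M7=0, M8=1.
So the outputs are Y1=0, Y2=1. (Without the fault they would be Y1=1, Y2=0.)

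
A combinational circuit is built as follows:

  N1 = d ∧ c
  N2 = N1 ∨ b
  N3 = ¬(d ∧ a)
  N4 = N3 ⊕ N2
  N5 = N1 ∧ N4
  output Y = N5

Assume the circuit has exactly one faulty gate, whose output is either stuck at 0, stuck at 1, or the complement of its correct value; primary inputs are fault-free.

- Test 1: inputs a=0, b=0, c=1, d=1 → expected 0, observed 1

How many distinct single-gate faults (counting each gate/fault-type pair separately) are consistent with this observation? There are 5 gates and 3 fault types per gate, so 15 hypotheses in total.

Fault-free: N1=1, N2=1, N3=1, N4=0, N5=0 → 0. Observed 1.
  N1: none of the 3 fault types match ✗
  N2: stuck-at-0, inverted output ✓; others ✗
  N3: stuck-at-0, inverted output ✓; others ✗
  N4: stuck-at-1, inverted output ✓; others ✗
  N5: stuck-at-1, inverted output ✓; others ✗
Consistent faults: {N2 stuck-at-0, N2 inverted output, N3 stuck-at-0, N3 inverted output, N4 stuck-at-1, N4 inverted output, N5 stuck-at-1, N5 inverted output} — 8 in all.

8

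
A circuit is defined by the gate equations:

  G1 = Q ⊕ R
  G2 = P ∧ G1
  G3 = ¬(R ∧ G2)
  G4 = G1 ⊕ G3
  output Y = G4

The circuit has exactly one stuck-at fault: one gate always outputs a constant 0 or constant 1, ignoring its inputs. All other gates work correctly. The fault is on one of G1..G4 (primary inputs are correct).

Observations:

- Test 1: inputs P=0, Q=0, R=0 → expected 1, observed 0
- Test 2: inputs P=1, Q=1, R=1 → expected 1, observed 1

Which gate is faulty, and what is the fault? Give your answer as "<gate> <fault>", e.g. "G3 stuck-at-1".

Fault-free values for test 1 (P=0, Q=0, R=0): G1=0, G2=0, G3=1, G4=1, giving Y=1. Observed 0.
Test 1: faults giving observed 0 are {G1 stuck-at-1, G3 stuck-at-0, G4 stuck-at-0}.
Test 2 (P=1, Q=1, R=1): fault-free G1=0, G2=0, G3=1, G4=1 → 1; observed 1. Eliminates G3 stuck-at-0, G4 stuck-at-0.
Only G1 stuck-at-1 is consistent with every test.

G1 stuck-at-1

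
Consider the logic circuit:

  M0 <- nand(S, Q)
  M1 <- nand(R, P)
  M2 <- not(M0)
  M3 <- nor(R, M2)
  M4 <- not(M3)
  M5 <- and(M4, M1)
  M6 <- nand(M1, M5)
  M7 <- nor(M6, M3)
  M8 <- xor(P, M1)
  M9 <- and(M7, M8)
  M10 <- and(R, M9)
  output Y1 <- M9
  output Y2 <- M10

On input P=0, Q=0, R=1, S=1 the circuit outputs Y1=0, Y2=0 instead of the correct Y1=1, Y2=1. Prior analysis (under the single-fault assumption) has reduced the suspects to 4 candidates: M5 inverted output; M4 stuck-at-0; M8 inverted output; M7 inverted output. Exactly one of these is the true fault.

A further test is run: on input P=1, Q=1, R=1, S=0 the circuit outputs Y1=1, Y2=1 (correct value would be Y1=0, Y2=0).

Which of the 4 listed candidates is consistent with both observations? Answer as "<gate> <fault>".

M7 inverted output

Evaluate each candidate on input P=1, Q=1, R=1, S=0:
  M5 inverted output: M0=1, M1=0, M2=0, M3=0, M4=1, M5=1 [inverted output], M6=1, M7=0, M8=1, M9=0, M10=0 → Y1=0, Y2=0 — eliminated
  M4 stuck-at-0: M0=1, M1=0, M2=0, M3=0, M4=0 [stuck-at-0], M5=0, M6=1, M7=0, M8=1, M9=0, M10=0 → Y1=0, Y2=0 — eliminated
  M8 inverted output: M0=1, M1=0, M2=0, M3=0, M4=1, M5=0, M6=1, M7=0, M8=0 [inverted output], M9=0, M10=0 → Y1=0, Y2=0 — eliminated
  M7 inverted output: M0=1, M1=0, M2=0, M3=0, M4=1, M5=0, M6=1, M7=1 [inverted output], M8=1, M9=1, M10=1 → Y1=1, Y2=1 — matches
Only M7 inverted output reproduces the observed Y1=1, Y2=1.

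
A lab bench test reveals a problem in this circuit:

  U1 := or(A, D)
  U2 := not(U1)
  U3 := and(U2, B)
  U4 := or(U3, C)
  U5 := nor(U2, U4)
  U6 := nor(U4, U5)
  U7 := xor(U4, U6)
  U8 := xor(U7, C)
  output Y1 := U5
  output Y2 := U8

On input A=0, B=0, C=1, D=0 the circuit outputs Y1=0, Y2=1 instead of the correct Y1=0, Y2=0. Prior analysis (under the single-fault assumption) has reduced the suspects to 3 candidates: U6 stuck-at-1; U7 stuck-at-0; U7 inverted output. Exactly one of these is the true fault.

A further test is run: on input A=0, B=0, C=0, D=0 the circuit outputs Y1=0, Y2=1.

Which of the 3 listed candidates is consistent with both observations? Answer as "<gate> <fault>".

U6 stuck-at-1

Evaluate each candidate on input A=0, B=0, C=0, D=0:
  U6 stuck-at-1: U1=0, U2=1, U3=0, U4=0, U5=0, U6=1 [stuck-at-1], U7=1, U8=1 → Y1=0, Y2=1 — matches
  U7 stuck-at-0: U1=0, U2=1, U3=0, U4=0, U5=0, U6=1, U7=0 [stuck-at-0], U8=0 → Y1=0, Y2=0 — eliminated
  U7 inverted output: U1=0, U2=1, U3=0, U4=0, U5=0, U6=1, U7=0 [inverted output], U8=0 → Y1=0, Y2=0 — eliminated
Only U6 stuck-at-1 reproduces the observed Y1=0, Y2=1.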